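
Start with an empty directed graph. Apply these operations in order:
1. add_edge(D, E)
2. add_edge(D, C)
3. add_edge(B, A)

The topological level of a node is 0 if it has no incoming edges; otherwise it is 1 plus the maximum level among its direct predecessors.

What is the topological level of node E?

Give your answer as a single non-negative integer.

Answer: 1

Derivation:
Op 1: add_edge(D, E). Edges now: 1
Op 2: add_edge(D, C). Edges now: 2
Op 3: add_edge(B, A). Edges now: 3
Compute levels (Kahn BFS):
  sources (in-degree 0): B, D
  process B: level=0
    B->A: in-degree(A)=0, level(A)=1, enqueue
  process D: level=0
    D->C: in-degree(C)=0, level(C)=1, enqueue
    D->E: in-degree(E)=0, level(E)=1, enqueue
  process A: level=1
  process C: level=1
  process E: level=1
All levels: A:1, B:0, C:1, D:0, E:1
level(E) = 1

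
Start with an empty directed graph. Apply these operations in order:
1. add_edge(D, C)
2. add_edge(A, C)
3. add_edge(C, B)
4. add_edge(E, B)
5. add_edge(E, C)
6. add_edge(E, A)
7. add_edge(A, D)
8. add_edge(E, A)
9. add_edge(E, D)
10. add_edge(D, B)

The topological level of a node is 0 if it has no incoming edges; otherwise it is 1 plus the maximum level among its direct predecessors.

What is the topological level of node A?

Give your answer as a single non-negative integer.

Answer: 1

Derivation:
Op 1: add_edge(D, C). Edges now: 1
Op 2: add_edge(A, C). Edges now: 2
Op 3: add_edge(C, B). Edges now: 3
Op 4: add_edge(E, B). Edges now: 4
Op 5: add_edge(E, C). Edges now: 5
Op 6: add_edge(E, A). Edges now: 6
Op 7: add_edge(A, D). Edges now: 7
Op 8: add_edge(E, A) (duplicate, no change). Edges now: 7
Op 9: add_edge(E, D). Edges now: 8
Op 10: add_edge(D, B). Edges now: 9
Compute levels (Kahn BFS):
  sources (in-degree 0): E
  process E: level=0
    E->A: in-degree(A)=0, level(A)=1, enqueue
    E->B: in-degree(B)=2, level(B)>=1
    E->C: in-degree(C)=2, level(C)>=1
    E->D: in-degree(D)=1, level(D)>=1
  process A: level=1
    A->C: in-degree(C)=1, level(C)>=2
    A->D: in-degree(D)=0, level(D)=2, enqueue
  process D: level=2
    D->B: in-degree(B)=1, level(B)>=3
    D->C: in-degree(C)=0, level(C)=3, enqueue
  process C: level=3
    C->B: in-degree(B)=0, level(B)=4, enqueue
  process B: level=4
All levels: A:1, B:4, C:3, D:2, E:0
level(A) = 1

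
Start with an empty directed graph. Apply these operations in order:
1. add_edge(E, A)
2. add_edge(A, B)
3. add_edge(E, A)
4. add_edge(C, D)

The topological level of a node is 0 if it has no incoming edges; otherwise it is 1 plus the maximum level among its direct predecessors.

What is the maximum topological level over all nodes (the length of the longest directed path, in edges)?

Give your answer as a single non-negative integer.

Answer: 2

Derivation:
Op 1: add_edge(E, A). Edges now: 1
Op 2: add_edge(A, B). Edges now: 2
Op 3: add_edge(E, A) (duplicate, no change). Edges now: 2
Op 4: add_edge(C, D). Edges now: 3
Compute levels (Kahn BFS):
  sources (in-degree 0): C, E
  process C: level=0
    C->D: in-degree(D)=0, level(D)=1, enqueue
  process E: level=0
    E->A: in-degree(A)=0, level(A)=1, enqueue
  process D: level=1
  process A: level=1
    A->B: in-degree(B)=0, level(B)=2, enqueue
  process B: level=2
All levels: A:1, B:2, C:0, D:1, E:0
max level = 2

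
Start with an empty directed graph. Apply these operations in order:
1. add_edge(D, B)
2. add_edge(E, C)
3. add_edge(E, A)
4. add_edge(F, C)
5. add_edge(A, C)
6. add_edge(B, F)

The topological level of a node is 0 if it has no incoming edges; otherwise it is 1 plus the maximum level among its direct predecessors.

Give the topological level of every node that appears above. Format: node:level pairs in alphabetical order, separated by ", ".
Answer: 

Answer: A:1, B:1, C:3, D:0, E:0, F:2

Derivation:
Op 1: add_edge(D, B). Edges now: 1
Op 2: add_edge(E, C). Edges now: 2
Op 3: add_edge(E, A). Edges now: 3
Op 4: add_edge(F, C). Edges now: 4
Op 5: add_edge(A, C). Edges now: 5
Op 6: add_edge(B, F). Edges now: 6
Compute levels (Kahn BFS):
  sources (in-degree 0): D, E
  process D: level=0
    D->B: in-degree(B)=0, level(B)=1, enqueue
  process E: level=0
    E->A: in-degree(A)=0, level(A)=1, enqueue
    E->C: in-degree(C)=2, level(C)>=1
  process B: level=1
    B->F: in-degree(F)=0, level(F)=2, enqueue
  process A: level=1
    A->C: in-degree(C)=1, level(C)>=2
  process F: level=2
    F->C: in-degree(C)=0, level(C)=3, enqueue
  process C: level=3
All levels: A:1, B:1, C:3, D:0, E:0, F:2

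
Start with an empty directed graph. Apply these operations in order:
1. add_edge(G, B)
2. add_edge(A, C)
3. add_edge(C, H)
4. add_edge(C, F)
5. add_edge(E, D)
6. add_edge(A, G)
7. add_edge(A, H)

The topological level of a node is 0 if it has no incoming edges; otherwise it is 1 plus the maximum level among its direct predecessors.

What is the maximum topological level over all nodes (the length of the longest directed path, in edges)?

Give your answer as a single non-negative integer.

Answer: 2

Derivation:
Op 1: add_edge(G, B). Edges now: 1
Op 2: add_edge(A, C). Edges now: 2
Op 3: add_edge(C, H). Edges now: 3
Op 4: add_edge(C, F). Edges now: 4
Op 5: add_edge(E, D). Edges now: 5
Op 6: add_edge(A, G). Edges now: 6
Op 7: add_edge(A, H). Edges now: 7
Compute levels (Kahn BFS):
  sources (in-degree 0): A, E
  process A: level=0
    A->C: in-degree(C)=0, level(C)=1, enqueue
    A->G: in-degree(G)=0, level(G)=1, enqueue
    A->H: in-degree(H)=1, level(H)>=1
  process E: level=0
    E->D: in-degree(D)=0, level(D)=1, enqueue
  process C: level=1
    C->F: in-degree(F)=0, level(F)=2, enqueue
    C->H: in-degree(H)=0, level(H)=2, enqueue
  process G: level=1
    G->B: in-degree(B)=0, level(B)=2, enqueue
  process D: level=1
  process F: level=2
  process H: level=2
  process B: level=2
All levels: A:0, B:2, C:1, D:1, E:0, F:2, G:1, H:2
max level = 2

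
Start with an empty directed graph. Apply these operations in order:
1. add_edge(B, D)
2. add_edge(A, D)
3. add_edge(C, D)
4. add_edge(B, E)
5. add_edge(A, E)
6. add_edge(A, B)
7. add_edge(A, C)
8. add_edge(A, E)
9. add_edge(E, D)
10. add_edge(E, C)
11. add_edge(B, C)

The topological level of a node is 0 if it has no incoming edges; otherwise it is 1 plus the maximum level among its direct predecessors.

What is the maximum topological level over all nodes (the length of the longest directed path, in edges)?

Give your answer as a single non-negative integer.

Op 1: add_edge(B, D). Edges now: 1
Op 2: add_edge(A, D). Edges now: 2
Op 3: add_edge(C, D). Edges now: 3
Op 4: add_edge(B, E). Edges now: 4
Op 5: add_edge(A, E). Edges now: 5
Op 6: add_edge(A, B). Edges now: 6
Op 7: add_edge(A, C). Edges now: 7
Op 8: add_edge(A, E) (duplicate, no change). Edges now: 7
Op 9: add_edge(E, D). Edges now: 8
Op 10: add_edge(E, C). Edges now: 9
Op 11: add_edge(B, C). Edges now: 10
Compute levels (Kahn BFS):
  sources (in-degree 0): A
  process A: level=0
    A->B: in-degree(B)=0, level(B)=1, enqueue
    A->C: in-degree(C)=2, level(C)>=1
    A->D: in-degree(D)=3, level(D)>=1
    A->E: in-degree(E)=1, level(E)>=1
  process B: level=1
    B->C: in-degree(C)=1, level(C)>=2
    B->D: in-degree(D)=2, level(D)>=2
    B->E: in-degree(E)=0, level(E)=2, enqueue
  process E: level=2
    E->C: in-degree(C)=0, level(C)=3, enqueue
    E->D: in-degree(D)=1, level(D)>=3
  process C: level=3
    C->D: in-degree(D)=0, level(D)=4, enqueue
  process D: level=4
All levels: A:0, B:1, C:3, D:4, E:2
max level = 4

Answer: 4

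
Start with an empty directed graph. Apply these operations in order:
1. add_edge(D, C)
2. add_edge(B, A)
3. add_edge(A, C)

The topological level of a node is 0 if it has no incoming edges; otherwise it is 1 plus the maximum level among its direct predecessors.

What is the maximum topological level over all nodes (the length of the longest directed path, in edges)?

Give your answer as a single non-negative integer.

Op 1: add_edge(D, C). Edges now: 1
Op 2: add_edge(B, A). Edges now: 2
Op 3: add_edge(A, C). Edges now: 3
Compute levels (Kahn BFS):
  sources (in-degree 0): B, D
  process B: level=0
    B->A: in-degree(A)=0, level(A)=1, enqueue
  process D: level=0
    D->C: in-degree(C)=1, level(C)>=1
  process A: level=1
    A->C: in-degree(C)=0, level(C)=2, enqueue
  process C: level=2
All levels: A:1, B:0, C:2, D:0
max level = 2

Answer: 2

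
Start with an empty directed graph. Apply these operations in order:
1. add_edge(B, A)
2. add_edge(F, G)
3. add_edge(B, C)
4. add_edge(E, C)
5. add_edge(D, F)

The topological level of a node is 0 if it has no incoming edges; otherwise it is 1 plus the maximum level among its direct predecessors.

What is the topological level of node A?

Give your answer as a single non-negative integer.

Answer: 1

Derivation:
Op 1: add_edge(B, A). Edges now: 1
Op 2: add_edge(F, G). Edges now: 2
Op 3: add_edge(B, C). Edges now: 3
Op 4: add_edge(E, C). Edges now: 4
Op 5: add_edge(D, F). Edges now: 5
Compute levels (Kahn BFS):
  sources (in-degree 0): B, D, E
  process B: level=0
    B->A: in-degree(A)=0, level(A)=1, enqueue
    B->C: in-degree(C)=1, level(C)>=1
  process D: level=0
    D->F: in-degree(F)=0, level(F)=1, enqueue
  process E: level=0
    E->C: in-degree(C)=0, level(C)=1, enqueue
  process A: level=1
  process F: level=1
    F->G: in-degree(G)=0, level(G)=2, enqueue
  process C: level=1
  process G: level=2
All levels: A:1, B:0, C:1, D:0, E:0, F:1, G:2
level(A) = 1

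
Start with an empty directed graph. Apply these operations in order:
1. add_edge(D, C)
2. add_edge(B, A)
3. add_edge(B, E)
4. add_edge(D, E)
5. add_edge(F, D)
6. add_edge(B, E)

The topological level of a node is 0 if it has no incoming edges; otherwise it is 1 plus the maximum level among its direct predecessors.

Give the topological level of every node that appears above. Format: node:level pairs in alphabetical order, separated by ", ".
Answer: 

Op 1: add_edge(D, C). Edges now: 1
Op 2: add_edge(B, A). Edges now: 2
Op 3: add_edge(B, E). Edges now: 3
Op 4: add_edge(D, E). Edges now: 4
Op 5: add_edge(F, D). Edges now: 5
Op 6: add_edge(B, E) (duplicate, no change). Edges now: 5
Compute levels (Kahn BFS):
  sources (in-degree 0): B, F
  process B: level=0
    B->A: in-degree(A)=0, level(A)=1, enqueue
    B->E: in-degree(E)=1, level(E)>=1
  process F: level=0
    F->D: in-degree(D)=0, level(D)=1, enqueue
  process A: level=1
  process D: level=1
    D->C: in-degree(C)=0, level(C)=2, enqueue
    D->E: in-degree(E)=0, level(E)=2, enqueue
  process C: level=2
  process E: level=2
All levels: A:1, B:0, C:2, D:1, E:2, F:0

Answer: A:1, B:0, C:2, D:1, E:2, F:0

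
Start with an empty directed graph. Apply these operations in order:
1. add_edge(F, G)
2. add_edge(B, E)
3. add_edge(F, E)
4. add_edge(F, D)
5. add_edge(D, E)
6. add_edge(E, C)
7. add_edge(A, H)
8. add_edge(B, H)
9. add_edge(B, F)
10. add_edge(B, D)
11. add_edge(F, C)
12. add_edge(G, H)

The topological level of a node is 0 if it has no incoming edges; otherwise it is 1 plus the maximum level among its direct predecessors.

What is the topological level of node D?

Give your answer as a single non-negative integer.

Answer: 2

Derivation:
Op 1: add_edge(F, G). Edges now: 1
Op 2: add_edge(B, E). Edges now: 2
Op 3: add_edge(F, E). Edges now: 3
Op 4: add_edge(F, D). Edges now: 4
Op 5: add_edge(D, E). Edges now: 5
Op 6: add_edge(E, C). Edges now: 6
Op 7: add_edge(A, H). Edges now: 7
Op 8: add_edge(B, H). Edges now: 8
Op 9: add_edge(B, F). Edges now: 9
Op 10: add_edge(B, D). Edges now: 10
Op 11: add_edge(F, C). Edges now: 11
Op 12: add_edge(G, H). Edges now: 12
Compute levels (Kahn BFS):
  sources (in-degree 0): A, B
  process A: level=0
    A->H: in-degree(H)=2, level(H)>=1
  process B: level=0
    B->D: in-degree(D)=1, level(D)>=1
    B->E: in-degree(E)=2, level(E)>=1
    B->F: in-degree(F)=0, level(F)=1, enqueue
    B->H: in-degree(H)=1, level(H)>=1
  process F: level=1
    F->C: in-degree(C)=1, level(C)>=2
    F->D: in-degree(D)=0, level(D)=2, enqueue
    F->E: in-degree(E)=1, level(E)>=2
    F->G: in-degree(G)=0, level(G)=2, enqueue
  process D: level=2
    D->E: in-degree(E)=0, level(E)=3, enqueue
  process G: level=2
    G->H: in-degree(H)=0, level(H)=3, enqueue
  process E: level=3
    E->C: in-degree(C)=0, level(C)=4, enqueue
  process H: level=3
  process C: level=4
All levels: A:0, B:0, C:4, D:2, E:3, F:1, G:2, H:3
level(D) = 2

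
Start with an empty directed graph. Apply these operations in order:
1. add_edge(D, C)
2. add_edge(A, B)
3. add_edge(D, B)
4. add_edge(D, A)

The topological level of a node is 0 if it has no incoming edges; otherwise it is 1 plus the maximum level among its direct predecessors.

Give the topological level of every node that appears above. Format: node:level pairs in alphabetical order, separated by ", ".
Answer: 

Answer: A:1, B:2, C:1, D:0

Derivation:
Op 1: add_edge(D, C). Edges now: 1
Op 2: add_edge(A, B). Edges now: 2
Op 3: add_edge(D, B). Edges now: 3
Op 4: add_edge(D, A). Edges now: 4
Compute levels (Kahn BFS):
  sources (in-degree 0): D
  process D: level=0
    D->A: in-degree(A)=0, level(A)=1, enqueue
    D->B: in-degree(B)=1, level(B)>=1
    D->C: in-degree(C)=0, level(C)=1, enqueue
  process A: level=1
    A->B: in-degree(B)=0, level(B)=2, enqueue
  process C: level=1
  process B: level=2
All levels: A:1, B:2, C:1, D:0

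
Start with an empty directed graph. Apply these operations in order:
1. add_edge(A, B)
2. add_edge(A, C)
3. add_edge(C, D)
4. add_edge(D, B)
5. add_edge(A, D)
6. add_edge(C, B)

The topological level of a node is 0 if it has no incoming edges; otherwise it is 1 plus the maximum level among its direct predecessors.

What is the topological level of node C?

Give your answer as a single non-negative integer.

Answer: 1

Derivation:
Op 1: add_edge(A, B). Edges now: 1
Op 2: add_edge(A, C). Edges now: 2
Op 3: add_edge(C, D). Edges now: 3
Op 4: add_edge(D, B). Edges now: 4
Op 5: add_edge(A, D). Edges now: 5
Op 6: add_edge(C, B). Edges now: 6
Compute levels (Kahn BFS):
  sources (in-degree 0): A
  process A: level=0
    A->B: in-degree(B)=2, level(B)>=1
    A->C: in-degree(C)=0, level(C)=1, enqueue
    A->D: in-degree(D)=1, level(D)>=1
  process C: level=1
    C->B: in-degree(B)=1, level(B)>=2
    C->D: in-degree(D)=0, level(D)=2, enqueue
  process D: level=2
    D->B: in-degree(B)=0, level(B)=3, enqueue
  process B: level=3
All levels: A:0, B:3, C:1, D:2
level(C) = 1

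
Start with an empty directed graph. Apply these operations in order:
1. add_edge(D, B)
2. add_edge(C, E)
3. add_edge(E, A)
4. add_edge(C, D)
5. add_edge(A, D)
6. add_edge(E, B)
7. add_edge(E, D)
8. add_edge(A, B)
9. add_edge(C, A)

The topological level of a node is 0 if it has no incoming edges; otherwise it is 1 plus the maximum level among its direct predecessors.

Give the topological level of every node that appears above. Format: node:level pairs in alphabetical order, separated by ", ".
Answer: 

Answer: A:2, B:4, C:0, D:3, E:1

Derivation:
Op 1: add_edge(D, B). Edges now: 1
Op 2: add_edge(C, E). Edges now: 2
Op 3: add_edge(E, A). Edges now: 3
Op 4: add_edge(C, D). Edges now: 4
Op 5: add_edge(A, D). Edges now: 5
Op 6: add_edge(E, B). Edges now: 6
Op 7: add_edge(E, D). Edges now: 7
Op 8: add_edge(A, B). Edges now: 8
Op 9: add_edge(C, A). Edges now: 9
Compute levels (Kahn BFS):
  sources (in-degree 0): C
  process C: level=0
    C->A: in-degree(A)=1, level(A)>=1
    C->D: in-degree(D)=2, level(D)>=1
    C->E: in-degree(E)=0, level(E)=1, enqueue
  process E: level=1
    E->A: in-degree(A)=0, level(A)=2, enqueue
    E->B: in-degree(B)=2, level(B)>=2
    E->D: in-degree(D)=1, level(D)>=2
  process A: level=2
    A->B: in-degree(B)=1, level(B)>=3
    A->D: in-degree(D)=0, level(D)=3, enqueue
  process D: level=3
    D->B: in-degree(B)=0, level(B)=4, enqueue
  process B: level=4
All levels: A:2, B:4, C:0, D:3, E:1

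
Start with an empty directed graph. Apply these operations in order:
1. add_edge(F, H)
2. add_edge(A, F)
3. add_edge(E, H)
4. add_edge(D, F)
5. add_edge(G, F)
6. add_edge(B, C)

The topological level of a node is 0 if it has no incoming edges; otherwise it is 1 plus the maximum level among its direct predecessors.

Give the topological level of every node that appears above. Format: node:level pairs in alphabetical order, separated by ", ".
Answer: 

Answer: A:0, B:0, C:1, D:0, E:0, F:1, G:0, H:2

Derivation:
Op 1: add_edge(F, H). Edges now: 1
Op 2: add_edge(A, F). Edges now: 2
Op 3: add_edge(E, H). Edges now: 3
Op 4: add_edge(D, F). Edges now: 4
Op 5: add_edge(G, F). Edges now: 5
Op 6: add_edge(B, C). Edges now: 6
Compute levels (Kahn BFS):
  sources (in-degree 0): A, B, D, E, G
  process A: level=0
    A->F: in-degree(F)=2, level(F)>=1
  process B: level=0
    B->C: in-degree(C)=0, level(C)=1, enqueue
  process D: level=0
    D->F: in-degree(F)=1, level(F)>=1
  process E: level=0
    E->H: in-degree(H)=1, level(H)>=1
  process G: level=0
    G->F: in-degree(F)=0, level(F)=1, enqueue
  process C: level=1
  process F: level=1
    F->H: in-degree(H)=0, level(H)=2, enqueue
  process H: level=2
All levels: A:0, B:0, C:1, D:0, E:0, F:1, G:0, H:2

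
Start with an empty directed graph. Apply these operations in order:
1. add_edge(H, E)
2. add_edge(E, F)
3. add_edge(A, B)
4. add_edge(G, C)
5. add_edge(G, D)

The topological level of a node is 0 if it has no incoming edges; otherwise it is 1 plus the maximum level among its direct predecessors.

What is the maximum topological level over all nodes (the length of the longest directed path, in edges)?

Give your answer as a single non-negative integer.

Answer: 2

Derivation:
Op 1: add_edge(H, E). Edges now: 1
Op 2: add_edge(E, F). Edges now: 2
Op 3: add_edge(A, B). Edges now: 3
Op 4: add_edge(G, C). Edges now: 4
Op 5: add_edge(G, D). Edges now: 5
Compute levels (Kahn BFS):
  sources (in-degree 0): A, G, H
  process A: level=0
    A->B: in-degree(B)=0, level(B)=1, enqueue
  process G: level=0
    G->C: in-degree(C)=0, level(C)=1, enqueue
    G->D: in-degree(D)=0, level(D)=1, enqueue
  process H: level=0
    H->E: in-degree(E)=0, level(E)=1, enqueue
  process B: level=1
  process C: level=1
  process D: level=1
  process E: level=1
    E->F: in-degree(F)=0, level(F)=2, enqueue
  process F: level=2
All levels: A:0, B:1, C:1, D:1, E:1, F:2, G:0, H:0
max level = 2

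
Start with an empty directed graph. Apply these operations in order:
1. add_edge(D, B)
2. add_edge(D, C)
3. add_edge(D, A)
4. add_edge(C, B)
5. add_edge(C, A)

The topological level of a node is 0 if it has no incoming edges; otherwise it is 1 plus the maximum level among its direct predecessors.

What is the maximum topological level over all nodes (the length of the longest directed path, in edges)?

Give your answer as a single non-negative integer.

Op 1: add_edge(D, B). Edges now: 1
Op 2: add_edge(D, C). Edges now: 2
Op 3: add_edge(D, A). Edges now: 3
Op 4: add_edge(C, B). Edges now: 4
Op 5: add_edge(C, A). Edges now: 5
Compute levels (Kahn BFS):
  sources (in-degree 0): D
  process D: level=0
    D->A: in-degree(A)=1, level(A)>=1
    D->B: in-degree(B)=1, level(B)>=1
    D->C: in-degree(C)=0, level(C)=1, enqueue
  process C: level=1
    C->A: in-degree(A)=0, level(A)=2, enqueue
    C->B: in-degree(B)=0, level(B)=2, enqueue
  process A: level=2
  process B: level=2
All levels: A:2, B:2, C:1, D:0
max level = 2

Answer: 2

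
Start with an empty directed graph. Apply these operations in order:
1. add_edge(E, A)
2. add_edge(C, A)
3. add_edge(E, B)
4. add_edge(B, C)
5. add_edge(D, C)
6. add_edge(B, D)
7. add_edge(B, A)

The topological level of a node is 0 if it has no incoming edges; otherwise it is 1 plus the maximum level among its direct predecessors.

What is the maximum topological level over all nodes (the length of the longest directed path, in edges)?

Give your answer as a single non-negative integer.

Op 1: add_edge(E, A). Edges now: 1
Op 2: add_edge(C, A). Edges now: 2
Op 3: add_edge(E, B). Edges now: 3
Op 4: add_edge(B, C). Edges now: 4
Op 5: add_edge(D, C). Edges now: 5
Op 6: add_edge(B, D). Edges now: 6
Op 7: add_edge(B, A). Edges now: 7
Compute levels (Kahn BFS):
  sources (in-degree 0): E
  process E: level=0
    E->A: in-degree(A)=2, level(A)>=1
    E->B: in-degree(B)=0, level(B)=1, enqueue
  process B: level=1
    B->A: in-degree(A)=1, level(A)>=2
    B->C: in-degree(C)=1, level(C)>=2
    B->D: in-degree(D)=0, level(D)=2, enqueue
  process D: level=2
    D->C: in-degree(C)=0, level(C)=3, enqueue
  process C: level=3
    C->A: in-degree(A)=0, level(A)=4, enqueue
  process A: level=4
All levels: A:4, B:1, C:3, D:2, E:0
max level = 4

Answer: 4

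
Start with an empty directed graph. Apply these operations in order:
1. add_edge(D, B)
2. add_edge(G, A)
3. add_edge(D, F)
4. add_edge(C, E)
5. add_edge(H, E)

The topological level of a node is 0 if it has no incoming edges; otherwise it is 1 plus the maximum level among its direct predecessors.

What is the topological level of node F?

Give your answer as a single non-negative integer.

Answer: 1

Derivation:
Op 1: add_edge(D, B). Edges now: 1
Op 2: add_edge(G, A). Edges now: 2
Op 3: add_edge(D, F). Edges now: 3
Op 4: add_edge(C, E). Edges now: 4
Op 5: add_edge(H, E). Edges now: 5
Compute levels (Kahn BFS):
  sources (in-degree 0): C, D, G, H
  process C: level=0
    C->E: in-degree(E)=1, level(E)>=1
  process D: level=0
    D->B: in-degree(B)=0, level(B)=1, enqueue
    D->F: in-degree(F)=0, level(F)=1, enqueue
  process G: level=0
    G->A: in-degree(A)=0, level(A)=1, enqueue
  process H: level=0
    H->E: in-degree(E)=0, level(E)=1, enqueue
  process B: level=1
  process F: level=1
  process A: level=1
  process E: level=1
All levels: A:1, B:1, C:0, D:0, E:1, F:1, G:0, H:0
level(F) = 1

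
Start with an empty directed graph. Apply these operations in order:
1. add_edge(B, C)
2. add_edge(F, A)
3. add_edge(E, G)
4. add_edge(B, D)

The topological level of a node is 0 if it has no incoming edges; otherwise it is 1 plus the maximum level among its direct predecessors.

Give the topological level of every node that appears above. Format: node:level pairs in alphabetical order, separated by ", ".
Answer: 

Op 1: add_edge(B, C). Edges now: 1
Op 2: add_edge(F, A). Edges now: 2
Op 3: add_edge(E, G). Edges now: 3
Op 4: add_edge(B, D). Edges now: 4
Compute levels (Kahn BFS):
  sources (in-degree 0): B, E, F
  process B: level=0
    B->C: in-degree(C)=0, level(C)=1, enqueue
    B->D: in-degree(D)=0, level(D)=1, enqueue
  process E: level=0
    E->G: in-degree(G)=0, level(G)=1, enqueue
  process F: level=0
    F->A: in-degree(A)=0, level(A)=1, enqueue
  process C: level=1
  process D: level=1
  process G: level=1
  process A: level=1
All levels: A:1, B:0, C:1, D:1, E:0, F:0, G:1

Answer: A:1, B:0, C:1, D:1, E:0, F:0, G:1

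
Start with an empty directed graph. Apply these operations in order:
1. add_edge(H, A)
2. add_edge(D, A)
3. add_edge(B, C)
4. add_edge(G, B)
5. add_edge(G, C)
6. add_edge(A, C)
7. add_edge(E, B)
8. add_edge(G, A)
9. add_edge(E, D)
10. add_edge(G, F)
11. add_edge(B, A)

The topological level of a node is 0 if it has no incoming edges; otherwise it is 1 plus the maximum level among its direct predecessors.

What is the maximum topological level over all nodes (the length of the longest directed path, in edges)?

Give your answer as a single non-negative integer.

Answer: 3

Derivation:
Op 1: add_edge(H, A). Edges now: 1
Op 2: add_edge(D, A). Edges now: 2
Op 3: add_edge(B, C). Edges now: 3
Op 4: add_edge(G, B). Edges now: 4
Op 5: add_edge(G, C). Edges now: 5
Op 6: add_edge(A, C). Edges now: 6
Op 7: add_edge(E, B). Edges now: 7
Op 8: add_edge(G, A). Edges now: 8
Op 9: add_edge(E, D). Edges now: 9
Op 10: add_edge(G, F). Edges now: 10
Op 11: add_edge(B, A). Edges now: 11
Compute levels (Kahn BFS):
  sources (in-degree 0): E, G, H
  process E: level=0
    E->B: in-degree(B)=1, level(B)>=1
    E->D: in-degree(D)=0, level(D)=1, enqueue
  process G: level=0
    G->A: in-degree(A)=3, level(A)>=1
    G->B: in-degree(B)=0, level(B)=1, enqueue
    G->C: in-degree(C)=2, level(C)>=1
    G->F: in-degree(F)=0, level(F)=1, enqueue
  process H: level=0
    H->A: in-degree(A)=2, level(A)>=1
  process D: level=1
    D->A: in-degree(A)=1, level(A)>=2
  process B: level=1
    B->A: in-degree(A)=0, level(A)=2, enqueue
    B->C: in-degree(C)=1, level(C)>=2
  process F: level=1
  process A: level=2
    A->C: in-degree(C)=0, level(C)=3, enqueue
  process C: level=3
All levels: A:2, B:1, C:3, D:1, E:0, F:1, G:0, H:0
max level = 3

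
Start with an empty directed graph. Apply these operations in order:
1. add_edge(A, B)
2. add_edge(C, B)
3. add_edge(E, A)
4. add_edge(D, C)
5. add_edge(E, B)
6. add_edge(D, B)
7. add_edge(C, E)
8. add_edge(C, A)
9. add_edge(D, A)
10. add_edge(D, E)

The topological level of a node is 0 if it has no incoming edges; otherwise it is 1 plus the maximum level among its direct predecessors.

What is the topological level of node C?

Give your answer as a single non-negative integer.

Op 1: add_edge(A, B). Edges now: 1
Op 2: add_edge(C, B). Edges now: 2
Op 3: add_edge(E, A). Edges now: 3
Op 4: add_edge(D, C). Edges now: 4
Op 5: add_edge(E, B). Edges now: 5
Op 6: add_edge(D, B). Edges now: 6
Op 7: add_edge(C, E). Edges now: 7
Op 8: add_edge(C, A). Edges now: 8
Op 9: add_edge(D, A). Edges now: 9
Op 10: add_edge(D, E). Edges now: 10
Compute levels (Kahn BFS):
  sources (in-degree 0): D
  process D: level=0
    D->A: in-degree(A)=2, level(A)>=1
    D->B: in-degree(B)=3, level(B)>=1
    D->C: in-degree(C)=0, level(C)=1, enqueue
    D->E: in-degree(E)=1, level(E)>=1
  process C: level=1
    C->A: in-degree(A)=1, level(A)>=2
    C->B: in-degree(B)=2, level(B)>=2
    C->E: in-degree(E)=0, level(E)=2, enqueue
  process E: level=2
    E->A: in-degree(A)=0, level(A)=3, enqueue
    E->B: in-degree(B)=1, level(B)>=3
  process A: level=3
    A->B: in-degree(B)=0, level(B)=4, enqueue
  process B: level=4
All levels: A:3, B:4, C:1, D:0, E:2
level(C) = 1

Answer: 1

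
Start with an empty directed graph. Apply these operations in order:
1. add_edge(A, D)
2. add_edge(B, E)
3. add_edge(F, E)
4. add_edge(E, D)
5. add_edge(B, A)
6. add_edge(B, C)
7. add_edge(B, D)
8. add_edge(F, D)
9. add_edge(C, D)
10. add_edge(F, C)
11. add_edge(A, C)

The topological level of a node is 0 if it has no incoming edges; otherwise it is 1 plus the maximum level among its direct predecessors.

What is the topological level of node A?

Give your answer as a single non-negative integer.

Op 1: add_edge(A, D). Edges now: 1
Op 2: add_edge(B, E). Edges now: 2
Op 3: add_edge(F, E). Edges now: 3
Op 4: add_edge(E, D). Edges now: 4
Op 5: add_edge(B, A). Edges now: 5
Op 6: add_edge(B, C). Edges now: 6
Op 7: add_edge(B, D). Edges now: 7
Op 8: add_edge(F, D). Edges now: 8
Op 9: add_edge(C, D). Edges now: 9
Op 10: add_edge(F, C). Edges now: 10
Op 11: add_edge(A, C). Edges now: 11
Compute levels (Kahn BFS):
  sources (in-degree 0): B, F
  process B: level=0
    B->A: in-degree(A)=0, level(A)=1, enqueue
    B->C: in-degree(C)=2, level(C)>=1
    B->D: in-degree(D)=4, level(D)>=1
    B->E: in-degree(E)=1, level(E)>=1
  process F: level=0
    F->C: in-degree(C)=1, level(C)>=1
    F->D: in-degree(D)=3, level(D)>=1
    F->E: in-degree(E)=0, level(E)=1, enqueue
  process A: level=1
    A->C: in-degree(C)=0, level(C)=2, enqueue
    A->D: in-degree(D)=2, level(D)>=2
  process E: level=1
    E->D: in-degree(D)=1, level(D)>=2
  process C: level=2
    C->D: in-degree(D)=0, level(D)=3, enqueue
  process D: level=3
All levels: A:1, B:0, C:2, D:3, E:1, F:0
level(A) = 1

Answer: 1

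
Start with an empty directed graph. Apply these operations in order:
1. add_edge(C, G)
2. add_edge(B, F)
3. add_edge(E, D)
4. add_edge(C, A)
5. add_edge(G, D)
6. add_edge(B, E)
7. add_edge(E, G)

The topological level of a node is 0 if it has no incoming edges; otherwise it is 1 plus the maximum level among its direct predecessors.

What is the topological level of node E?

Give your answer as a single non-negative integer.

Op 1: add_edge(C, G). Edges now: 1
Op 2: add_edge(B, F). Edges now: 2
Op 3: add_edge(E, D). Edges now: 3
Op 4: add_edge(C, A). Edges now: 4
Op 5: add_edge(G, D). Edges now: 5
Op 6: add_edge(B, E). Edges now: 6
Op 7: add_edge(E, G). Edges now: 7
Compute levels (Kahn BFS):
  sources (in-degree 0): B, C
  process B: level=0
    B->E: in-degree(E)=0, level(E)=1, enqueue
    B->F: in-degree(F)=0, level(F)=1, enqueue
  process C: level=0
    C->A: in-degree(A)=0, level(A)=1, enqueue
    C->G: in-degree(G)=1, level(G)>=1
  process E: level=1
    E->D: in-degree(D)=1, level(D)>=2
    E->G: in-degree(G)=0, level(G)=2, enqueue
  process F: level=1
  process A: level=1
  process G: level=2
    G->D: in-degree(D)=0, level(D)=3, enqueue
  process D: level=3
All levels: A:1, B:0, C:0, D:3, E:1, F:1, G:2
level(E) = 1

Answer: 1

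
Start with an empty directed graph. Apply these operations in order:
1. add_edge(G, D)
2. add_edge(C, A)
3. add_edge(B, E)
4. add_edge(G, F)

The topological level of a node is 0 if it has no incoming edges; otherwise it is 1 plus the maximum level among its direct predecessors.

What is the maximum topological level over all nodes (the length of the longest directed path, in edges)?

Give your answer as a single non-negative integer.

Op 1: add_edge(G, D). Edges now: 1
Op 2: add_edge(C, A). Edges now: 2
Op 3: add_edge(B, E). Edges now: 3
Op 4: add_edge(G, F). Edges now: 4
Compute levels (Kahn BFS):
  sources (in-degree 0): B, C, G
  process B: level=0
    B->E: in-degree(E)=0, level(E)=1, enqueue
  process C: level=0
    C->A: in-degree(A)=0, level(A)=1, enqueue
  process G: level=0
    G->D: in-degree(D)=0, level(D)=1, enqueue
    G->F: in-degree(F)=0, level(F)=1, enqueue
  process E: level=1
  process A: level=1
  process D: level=1
  process F: level=1
All levels: A:1, B:0, C:0, D:1, E:1, F:1, G:0
max level = 1

Answer: 1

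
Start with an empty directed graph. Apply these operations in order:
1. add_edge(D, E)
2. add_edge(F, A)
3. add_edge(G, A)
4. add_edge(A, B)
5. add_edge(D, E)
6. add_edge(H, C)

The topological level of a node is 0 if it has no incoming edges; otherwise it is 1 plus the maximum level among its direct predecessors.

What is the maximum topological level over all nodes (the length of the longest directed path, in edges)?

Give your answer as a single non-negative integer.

Answer: 2

Derivation:
Op 1: add_edge(D, E). Edges now: 1
Op 2: add_edge(F, A). Edges now: 2
Op 3: add_edge(G, A). Edges now: 3
Op 4: add_edge(A, B). Edges now: 4
Op 5: add_edge(D, E) (duplicate, no change). Edges now: 4
Op 6: add_edge(H, C). Edges now: 5
Compute levels (Kahn BFS):
  sources (in-degree 0): D, F, G, H
  process D: level=0
    D->E: in-degree(E)=0, level(E)=1, enqueue
  process F: level=0
    F->A: in-degree(A)=1, level(A)>=1
  process G: level=0
    G->A: in-degree(A)=0, level(A)=1, enqueue
  process H: level=0
    H->C: in-degree(C)=0, level(C)=1, enqueue
  process E: level=1
  process A: level=1
    A->B: in-degree(B)=0, level(B)=2, enqueue
  process C: level=1
  process B: level=2
All levels: A:1, B:2, C:1, D:0, E:1, F:0, G:0, H:0
max level = 2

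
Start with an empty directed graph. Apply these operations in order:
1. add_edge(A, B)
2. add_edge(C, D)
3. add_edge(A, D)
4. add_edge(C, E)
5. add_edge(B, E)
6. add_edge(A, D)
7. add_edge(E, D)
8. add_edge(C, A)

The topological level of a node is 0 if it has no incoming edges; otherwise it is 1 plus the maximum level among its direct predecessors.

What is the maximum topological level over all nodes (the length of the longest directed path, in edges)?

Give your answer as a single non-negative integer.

Op 1: add_edge(A, B). Edges now: 1
Op 2: add_edge(C, D). Edges now: 2
Op 3: add_edge(A, D). Edges now: 3
Op 4: add_edge(C, E). Edges now: 4
Op 5: add_edge(B, E). Edges now: 5
Op 6: add_edge(A, D) (duplicate, no change). Edges now: 5
Op 7: add_edge(E, D). Edges now: 6
Op 8: add_edge(C, A). Edges now: 7
Compute levels (Kahn BFS):
  sources (in-degree 0): C
  process C: level=0
    C->A: in-degree(A)=0, level(A)=1, enqueue
    C->D: in-degree(D)=2, level(D)>=1
    C->E: in-degree(E)=1, level(E)>=1
  process A: level=1
    A->B: in-degree(B)=0, level(B)=2, enqueue
    A->D: in-degree(D)=1, level(D)>=2
  process B: level=2
    B->E: in-degree(E)=0, level(E)=3, enqueue
  process E: level=3
    E->D: in-degree(D)=0, level(D)=4, enqueue
  process D: level=4
All levels: A:1, B:2, C:0, D:4, E:3
max level = 4

Answer: 4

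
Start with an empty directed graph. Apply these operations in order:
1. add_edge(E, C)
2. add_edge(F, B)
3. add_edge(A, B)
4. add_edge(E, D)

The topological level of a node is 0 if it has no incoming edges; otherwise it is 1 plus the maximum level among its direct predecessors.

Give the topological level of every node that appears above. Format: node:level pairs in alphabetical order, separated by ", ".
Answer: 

Op 1: add_edge(E, C). Edges now: 1
Op 2: add_edge(F, B). Edges now: 2
Op 3: add_edge(A, B). Edges now: 3
Op 4: add_edge(E, D). Edges now: 4
Compute levels (Kahn BFS):
  sources (in-degree 0): A, E, F
  process A: level=0
    A->B: in-degree(B)=1, level(B)>=1
  process E: level=0
    E->C: in-degree(C)=0, level(C)=1, enqueue
    E->D: in-degree(D)=0, level(D)=1, enqueue
  process F: level=0
    F->B: in-degree(B)=0, level(B)=1, enqueue
  process C: level=1
  process D: level=1
  process B: level=1
All levels: A:0, B:1, C:1, D:1, E:0, F:0

Answer: A:0, B:1, C:1, D:1, E:0, F:0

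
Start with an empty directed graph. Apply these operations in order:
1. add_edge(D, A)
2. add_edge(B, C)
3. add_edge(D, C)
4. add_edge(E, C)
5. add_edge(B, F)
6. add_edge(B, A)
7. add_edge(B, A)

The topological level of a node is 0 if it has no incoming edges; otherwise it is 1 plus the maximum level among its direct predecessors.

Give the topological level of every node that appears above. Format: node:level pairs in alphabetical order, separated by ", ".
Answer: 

Op 1: add_edge(D, A). Edges now: 1
Op 2: add_edge(B, C). Edges now: 2
Op 3: add_edge(D, C). Edges now: 3
Op 4: add_edge(E, C). Edges now: 4
Op 5: add_edge(B, F). Edges now: 5
Op 6: add_edge(B, A). Edges now: 6
Op 7: add_edge(B, A) (duplicate, no change). Edges now: 6
Compute levels (Kahn BFS):
  sources (in-degree 0): B, D, E
  process B: level=0
    B->A: in-degree(A)=1, level(A)>=1
    B->C: in-degree(C)=2, level(C)>=1
    B->F: in-degree(F)=0, level(F)=1, enqueue
  process D: level=0
    D->A: in-degree(A)=0, level(A)=1, enqueue
    D->C: in-degree(C)=1, level(C)>=1
  process E: level=0
    E->C: in-degree(C)=0, level(C)=1, enqueue
  process F: level=1
  process A: level=1
  process C: level=1
All levels: A:1, B:0, C:1, D:0, E:0, F:1

Answer: A:1, B:0, C:1, D:0, E:0, F:1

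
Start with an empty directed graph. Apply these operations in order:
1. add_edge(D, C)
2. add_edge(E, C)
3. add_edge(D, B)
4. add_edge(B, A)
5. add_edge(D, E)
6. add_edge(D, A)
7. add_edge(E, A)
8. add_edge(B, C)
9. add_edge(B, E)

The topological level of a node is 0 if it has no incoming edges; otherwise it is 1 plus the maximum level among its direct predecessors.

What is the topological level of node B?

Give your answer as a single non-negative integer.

Answer: 1

Derivation:
Op 1: add_edge(D, C). Edges now: 1
Op 2: add_edge(E, C). Edges now: 2
Op 3: add_edge(D, B). Edges now: 3
Op 4: add_edge(B, A). Edges now: 4
Op 5: add_edge(D, E). Edges now: 5
Op 6: add_edge(D, A). Edges now: 6
Op 7: add_edge(E, A). Edges now: 7
Op 8: add_edge(B, C). Edges now: 8
Op 9: add_edge(B, E). Edges now: 9
Compute levels (Kahn BFS):
  sources (in-degree 0): D
  process D: level=0
    D->A: in-degree(A)=2, level(A)>=1
    D->B: in-degree(B)=0, level(B)=1, enqueue
    D->C: in-degree(C)=2, level(C)>=1
    D->E: in-degree(E)=1, level(E)>=1
  process B: level=1
    B->A: in-degree(A)=1, level(A)>=2
    B->C: in-degree(C)=1, level(C)>=2
    B->E: in-degree(E)=0, level(E)=2, enqueue
  process E: level=2
    E->A: in-degree(A)=0, level(A)=3, enqueue
    E->C: in-degree(C)=0, level(C)=3, enqueue
  process A: level=3
  process C: level=3
All levels: A:3, B:1, C:3, D:0, E:2
level(B) = 1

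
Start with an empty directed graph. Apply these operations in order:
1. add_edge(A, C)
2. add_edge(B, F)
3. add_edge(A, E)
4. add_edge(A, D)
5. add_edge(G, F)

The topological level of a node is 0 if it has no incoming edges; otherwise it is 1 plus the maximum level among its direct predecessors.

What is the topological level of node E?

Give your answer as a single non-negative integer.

Op 1: add_edge(A, C). Edges now: 1
Op 2: add_edge(B, F). Edges now: 2
Op 3: add_edge(A, E). Edges now: 3
Op 4: add_edge(A, D). Edges now: 4
Op 5: add_edge(G, F). Edges now: 5
Compute levels (Kahn BFS):
  sources (in-degree 0): A, B, G
  process A: level=0
    A->C: in-degree(C)=0, level(C)=1, enqueue
    A->D: in-degree(D)=0, level(D)=1, enqueue
    A->E: in-degree(E)=0, level(E)=1, enqueue
  process B: level=0
    B->F: in-degree(F)=1, level(F)>=1
  process G: level=0
    G->F: in-degree(F)=0, level(F)=1, enqueue
  process C: level=1
  process D: level=1
  process E: level=1
  process F: level=1
All levels: A:0, B:0, C:1, D:1, E:1, F:1, G:0
level(E) = 1

Answer: 1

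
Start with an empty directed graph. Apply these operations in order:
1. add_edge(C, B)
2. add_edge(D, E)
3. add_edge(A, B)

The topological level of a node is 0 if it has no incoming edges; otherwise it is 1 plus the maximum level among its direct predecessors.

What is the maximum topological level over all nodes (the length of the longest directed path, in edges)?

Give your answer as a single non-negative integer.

Op 1: add_edge(C, B). Edges now: 1
Op 2: add_edge(D, E). Edges now: 2
Op 3: add_edge(A, B). Edges now: 3
Compute levels (Kahn BFS):
  sources (in-degree 0): A, C, D
  process A: level=0
    A->B: in-degree(B)=1, level(B)>=1
  process C: level=0
    C->B: in-degree(B)=0, level(B)=1, enqueue
  process D: level=0
    D->E: in-degree(E)=0, level(E)=1, enqueue
  process B: level=1
  process E: level=1
All levels: A:0, B:1, C:0, D:0, E:1
max level = 1

Answer: 1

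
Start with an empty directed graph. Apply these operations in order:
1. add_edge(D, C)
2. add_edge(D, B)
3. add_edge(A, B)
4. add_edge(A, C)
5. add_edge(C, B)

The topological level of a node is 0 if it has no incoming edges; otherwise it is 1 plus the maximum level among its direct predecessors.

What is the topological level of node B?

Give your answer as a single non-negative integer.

Answer: 2

Derivation:
Op 1: add_edge(D, C). Edges now: 1
Op 2: add_edge(D, B). Edges now: 2
Op 3: add_edge(A, B). Edges now: 3
Op 4: add_edge(A, C). Edges now: 4
Op 5: add_edge(C, B). Edges now: 5
Compute levels (Kahn BFS):
  sources (in-degree 0): A, D
  process A: level=0
    A->B: in-degree(B)=2, level(B)>=1
    A->C: in-degree(C)=1, level(C)>=1
  process D: level=0
    D->B: in-degree(B)=1, level(B)>=1
    D->C: in-degree(C)=0, level(C)=1, enqueue
  process C: level=1
    C->B: in-degree(B)=0, level(B)=2, enqueue
  process B: level=2
All levels: A:0, B:2, C:1, D:0
level(B) = 2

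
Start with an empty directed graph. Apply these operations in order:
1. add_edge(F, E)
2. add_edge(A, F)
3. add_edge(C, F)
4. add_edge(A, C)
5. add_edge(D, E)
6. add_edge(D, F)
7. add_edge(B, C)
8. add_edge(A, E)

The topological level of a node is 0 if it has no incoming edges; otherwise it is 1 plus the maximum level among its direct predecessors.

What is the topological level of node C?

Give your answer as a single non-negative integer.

Op 1: add_edge(F, E). Edges now: 1
Op 2: add_edge(A, F). Edges now: 2
Op 3: add_edge(C, F). Edges now: 3
Op 4: add_edge(A, C). Edges now: 4
Op 5: add_edge(D, E). Edges now: 5
Op 6: add_edge(D, F). Edges now: 6
Op 7: add_edge(B, C). Edges now: 7
Op 8: add_edge(A, E). Edges now: 8
Compute levels (Kahn BFS):
  sources (in-degree 0): A, B, D
  process A: level=0
    A->C: in-degree(C)=1, level(C)>=1
    A->E: in-degree(E)=2, level(E)>=1
    A->F: in-degree(F)=2, level(F)>=1
  process B: level=0
    B->C: in-degree(C)=0, level(C)=1, enqueue
  process D: level=0
    D->E: in-degree(E)=1, level(E)>=1
    D->F: in-degree(F)=1, level(F)>=1
  process C: level=1
    C->F: in-degree(F)=0, level(F)=2, enqueue
  process F: level=2
    F->E: in-degree(E)=0, level(E)=3, enqueue
  process E: level=3
All levels: A:0, B:0, C:1, D:0, E:3, F:2
level(C) = 1

Answer: 1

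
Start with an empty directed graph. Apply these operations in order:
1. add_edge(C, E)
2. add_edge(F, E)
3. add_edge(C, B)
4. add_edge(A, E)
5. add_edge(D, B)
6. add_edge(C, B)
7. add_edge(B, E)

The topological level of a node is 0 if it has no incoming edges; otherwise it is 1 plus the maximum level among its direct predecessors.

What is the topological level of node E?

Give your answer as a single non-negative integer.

Answer: 2

Derivation:
Op 1: add_edge(C, E). Edges now: 1
Op 2: add_edge(F, E). Edges now: 2
Op 3: add_edge(C, B). Edges now: 3
Op 4: add_edge(A, E). Edges now: 4
Op 5: add_edge(D, B). Edges now: 5
Op 6: add_edge(C, B) (duplicate, no change). Edges now: 5
Op 7: add_edge(B, E). Edges now: 6
Compute levels (Kahn BFS):
  sources (in-degree 0): A, C, D, F
  process A: level=0
    A->E: in-degree(E)=3, level(E)>=1
  process C: level=0
    C->B: in-degree(B)=1, level(B)>=1
    C->E: in-degree(E)=2, level(E)>=1
  process D: level=0
    D->B: in-degree(B)=0, level(B)=1, enqueue
  process F: level=0
    F->E: in-degree(E)=1, level(E)>=1
  process B: level=1
    B->E: in-degree(E)=0, level(E)=2, enqueue
  process E: level=2
All levels: A:0, B:1, C:0, D:0, E:2, F:0
level(E) = 2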